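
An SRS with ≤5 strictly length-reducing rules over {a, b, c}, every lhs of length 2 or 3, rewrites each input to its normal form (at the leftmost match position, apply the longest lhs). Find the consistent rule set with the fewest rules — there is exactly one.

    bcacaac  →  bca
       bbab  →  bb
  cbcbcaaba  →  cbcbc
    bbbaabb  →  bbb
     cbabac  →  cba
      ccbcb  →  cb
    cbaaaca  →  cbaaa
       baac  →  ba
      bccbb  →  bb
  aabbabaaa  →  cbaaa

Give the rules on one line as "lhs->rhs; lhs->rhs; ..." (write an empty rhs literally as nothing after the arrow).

  | bcacaac => bcaac => bca
  | bbab => bb
  | cbcbcaaba => cbcbcac => cbcbc
  | bbbaabb => bbbab => bbb

ab->; aba->c; ac->; cc->a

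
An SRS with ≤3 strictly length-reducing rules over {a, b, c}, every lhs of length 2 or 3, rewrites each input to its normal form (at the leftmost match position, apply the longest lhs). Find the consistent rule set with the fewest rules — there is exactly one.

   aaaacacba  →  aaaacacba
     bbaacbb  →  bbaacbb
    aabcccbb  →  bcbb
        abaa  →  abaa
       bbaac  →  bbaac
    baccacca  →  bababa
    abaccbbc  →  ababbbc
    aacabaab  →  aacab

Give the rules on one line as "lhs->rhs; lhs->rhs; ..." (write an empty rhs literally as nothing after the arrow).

  | aaaacacba
  | bbaacbb
  | aabcccbb => cccbb => bcbb
  | abaa

aab->; cc->b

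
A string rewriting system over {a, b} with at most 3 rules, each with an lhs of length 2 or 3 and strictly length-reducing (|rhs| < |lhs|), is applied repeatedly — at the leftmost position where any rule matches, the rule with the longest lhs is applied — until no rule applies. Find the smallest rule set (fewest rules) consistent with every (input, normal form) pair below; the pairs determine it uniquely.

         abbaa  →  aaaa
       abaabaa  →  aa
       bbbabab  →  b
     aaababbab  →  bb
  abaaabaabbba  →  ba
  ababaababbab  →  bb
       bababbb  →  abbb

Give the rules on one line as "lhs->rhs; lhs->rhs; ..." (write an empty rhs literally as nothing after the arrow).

aba->b; bab->; bba->aa

  | abbaa => aaaa
  | abaabaa => babaa => aa
  | bbbabab => baabab => babb => b
  | aaababbab => aabbbab => aabaab => abab => bb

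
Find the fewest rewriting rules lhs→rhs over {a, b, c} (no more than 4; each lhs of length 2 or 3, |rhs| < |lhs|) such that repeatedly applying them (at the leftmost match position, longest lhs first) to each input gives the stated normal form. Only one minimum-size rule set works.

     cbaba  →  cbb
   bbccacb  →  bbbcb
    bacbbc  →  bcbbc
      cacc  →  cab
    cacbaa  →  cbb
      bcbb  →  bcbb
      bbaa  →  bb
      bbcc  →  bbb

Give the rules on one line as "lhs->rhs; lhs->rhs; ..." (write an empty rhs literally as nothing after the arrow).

  | cbaba => cbba => cbb
  | bbccacb => bbbacb => bbbcb
  | bacbbc => bcbbc
  | cacc => cab

acb->bb; ba->b; cc->b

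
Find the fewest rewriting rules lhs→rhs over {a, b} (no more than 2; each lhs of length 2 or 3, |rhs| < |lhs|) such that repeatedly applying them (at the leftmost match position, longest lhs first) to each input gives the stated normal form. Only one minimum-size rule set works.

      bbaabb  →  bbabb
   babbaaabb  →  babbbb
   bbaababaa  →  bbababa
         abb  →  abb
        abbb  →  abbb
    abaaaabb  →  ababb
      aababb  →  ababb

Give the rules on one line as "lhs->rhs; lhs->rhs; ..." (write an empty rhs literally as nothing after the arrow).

  | bbaabb => bbabb
  | babbaaabb => babbbb
  | bbaababaa => bbababaa => bbababa
  | abb

aa->a; aaa->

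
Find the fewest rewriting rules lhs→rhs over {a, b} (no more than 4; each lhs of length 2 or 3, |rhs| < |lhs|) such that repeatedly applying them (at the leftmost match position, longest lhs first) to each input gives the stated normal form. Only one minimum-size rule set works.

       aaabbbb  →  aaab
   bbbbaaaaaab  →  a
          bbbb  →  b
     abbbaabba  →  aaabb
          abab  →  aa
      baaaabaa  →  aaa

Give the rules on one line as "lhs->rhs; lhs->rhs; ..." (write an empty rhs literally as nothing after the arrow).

ba->b; bab->a; bbb->

  | aaabbbb => aaab
  | bbbbaaaaaab => baaaaaab => baaaaab => baaaab => baaab => baab => bab => a
  | bbbb => b
  | abbbaabba => aaabba => aaabb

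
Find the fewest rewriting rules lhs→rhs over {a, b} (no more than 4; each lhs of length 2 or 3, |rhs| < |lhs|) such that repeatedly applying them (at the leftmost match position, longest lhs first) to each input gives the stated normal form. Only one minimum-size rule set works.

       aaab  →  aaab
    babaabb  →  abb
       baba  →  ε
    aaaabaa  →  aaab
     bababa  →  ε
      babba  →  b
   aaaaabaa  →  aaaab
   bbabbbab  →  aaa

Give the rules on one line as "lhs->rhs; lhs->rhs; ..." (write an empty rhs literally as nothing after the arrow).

aba->bb; ba->; bbb->aa

  | aaab
  | babaabb => baabb => abb
  | baba => ba => ε
  | aaaabaa => aaabba => aaab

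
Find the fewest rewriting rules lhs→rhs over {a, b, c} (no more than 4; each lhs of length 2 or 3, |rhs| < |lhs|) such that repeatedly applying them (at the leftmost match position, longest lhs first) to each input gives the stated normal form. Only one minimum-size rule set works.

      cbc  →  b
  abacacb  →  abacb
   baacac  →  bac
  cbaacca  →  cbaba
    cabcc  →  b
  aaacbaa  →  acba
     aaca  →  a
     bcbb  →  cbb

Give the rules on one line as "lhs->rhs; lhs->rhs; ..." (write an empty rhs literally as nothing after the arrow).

  | cbc => cc => b
  | abacacb => abacb
  | baacac => bacac => bac
  | cbaacca => cbacca => cbaba

aa->a; bc->c; ca->; cc->b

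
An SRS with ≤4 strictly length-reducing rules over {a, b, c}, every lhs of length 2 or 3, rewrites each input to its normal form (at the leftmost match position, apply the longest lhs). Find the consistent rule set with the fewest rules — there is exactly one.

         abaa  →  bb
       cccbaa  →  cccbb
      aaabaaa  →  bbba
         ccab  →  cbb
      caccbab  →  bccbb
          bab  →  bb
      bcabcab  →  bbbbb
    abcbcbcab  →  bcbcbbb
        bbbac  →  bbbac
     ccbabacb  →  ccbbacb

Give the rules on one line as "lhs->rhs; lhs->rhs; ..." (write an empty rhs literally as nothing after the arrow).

  | abaa => baa => bb
  | cccbaa => cccbb
  | aaabaaa => babaaa => bbaaa => bbba
  | ccab => cbb

aa->b; ab->b; ca->b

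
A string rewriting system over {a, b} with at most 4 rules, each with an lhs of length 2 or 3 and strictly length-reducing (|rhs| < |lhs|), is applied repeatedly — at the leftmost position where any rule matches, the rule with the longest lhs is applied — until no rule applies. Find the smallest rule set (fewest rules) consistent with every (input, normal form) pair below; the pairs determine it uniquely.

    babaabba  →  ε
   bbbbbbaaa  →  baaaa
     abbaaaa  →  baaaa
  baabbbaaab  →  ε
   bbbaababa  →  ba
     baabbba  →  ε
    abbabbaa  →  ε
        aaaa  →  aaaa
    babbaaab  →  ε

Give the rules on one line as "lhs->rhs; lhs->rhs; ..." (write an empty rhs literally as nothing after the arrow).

  | babaabba => babba => bba => ab => ε
  | bbbbbbaaa => babbbaaa => bbbaaa => baaaa
  | abbaaaa => baaaa
  | baabbbaaab => babbaaab => bbaaab => abaab => ab => ε

ab->; aba->; bba->ab; bbb->ba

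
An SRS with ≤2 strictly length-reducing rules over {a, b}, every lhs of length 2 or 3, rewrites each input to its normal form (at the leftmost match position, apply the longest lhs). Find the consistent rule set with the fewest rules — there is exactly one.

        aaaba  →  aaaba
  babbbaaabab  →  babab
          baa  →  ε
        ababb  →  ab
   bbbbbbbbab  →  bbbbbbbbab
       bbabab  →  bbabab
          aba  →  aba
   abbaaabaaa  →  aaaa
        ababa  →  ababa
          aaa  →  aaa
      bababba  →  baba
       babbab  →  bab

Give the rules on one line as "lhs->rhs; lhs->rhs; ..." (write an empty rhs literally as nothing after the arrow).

  | aaaba
  | babbbaaabab => bbaaabab => babab
  | baa => ε
  | ababb => ab

abb->; baa->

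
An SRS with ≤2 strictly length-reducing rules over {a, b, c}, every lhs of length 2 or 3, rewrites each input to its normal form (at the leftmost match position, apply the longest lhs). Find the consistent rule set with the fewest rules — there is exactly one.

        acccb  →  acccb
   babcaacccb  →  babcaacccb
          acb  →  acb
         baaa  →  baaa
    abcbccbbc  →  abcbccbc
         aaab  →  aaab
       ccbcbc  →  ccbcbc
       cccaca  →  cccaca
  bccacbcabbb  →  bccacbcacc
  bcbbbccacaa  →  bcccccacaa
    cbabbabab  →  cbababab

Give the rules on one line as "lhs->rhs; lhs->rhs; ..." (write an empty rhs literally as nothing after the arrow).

bb->b; bbb->cc

  | acccb
  | babcaacccb
  | acb
  | baaa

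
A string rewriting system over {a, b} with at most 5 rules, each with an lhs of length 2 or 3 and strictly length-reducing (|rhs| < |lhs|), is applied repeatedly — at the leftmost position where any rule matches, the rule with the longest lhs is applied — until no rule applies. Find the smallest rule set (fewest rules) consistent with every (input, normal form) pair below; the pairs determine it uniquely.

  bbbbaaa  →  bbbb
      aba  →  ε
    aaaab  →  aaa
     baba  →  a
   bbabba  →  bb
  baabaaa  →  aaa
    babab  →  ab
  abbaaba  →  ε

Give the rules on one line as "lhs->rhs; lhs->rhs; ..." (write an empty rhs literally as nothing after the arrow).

  | bbbbaaa => bbbbaa => bbbba => bbbb
  | aba => ε
  | aaaab => aaa
  | baba => a

aab->a; aba->; ba->b; bab->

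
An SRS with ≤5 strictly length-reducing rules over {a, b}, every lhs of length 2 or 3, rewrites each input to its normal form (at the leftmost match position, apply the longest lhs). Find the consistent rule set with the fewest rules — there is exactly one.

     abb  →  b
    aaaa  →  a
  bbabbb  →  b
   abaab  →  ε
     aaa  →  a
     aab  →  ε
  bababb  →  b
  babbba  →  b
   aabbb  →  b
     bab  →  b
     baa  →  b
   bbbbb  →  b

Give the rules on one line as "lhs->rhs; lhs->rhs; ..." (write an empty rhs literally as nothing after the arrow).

  | abb => b
  | aaaa => aaa => aa => a
  | bbabbb => babbb => bbbb => bbb => bb => b
  | abaab => aab => ab => ε

aa->a; ab->; ba->b; bb->b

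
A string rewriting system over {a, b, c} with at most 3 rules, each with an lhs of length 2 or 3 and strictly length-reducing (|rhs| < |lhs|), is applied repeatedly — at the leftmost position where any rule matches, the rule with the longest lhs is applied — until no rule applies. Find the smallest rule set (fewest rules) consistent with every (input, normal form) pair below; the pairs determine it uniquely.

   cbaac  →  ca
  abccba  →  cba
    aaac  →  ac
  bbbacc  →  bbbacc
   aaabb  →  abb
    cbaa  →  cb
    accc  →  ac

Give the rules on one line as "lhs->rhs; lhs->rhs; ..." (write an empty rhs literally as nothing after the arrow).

  | cbaac => cbc => ca
  | abccba => aacba => cba
  | aaac => ac
  | bbbacc

aa->; bc->a; ccc->c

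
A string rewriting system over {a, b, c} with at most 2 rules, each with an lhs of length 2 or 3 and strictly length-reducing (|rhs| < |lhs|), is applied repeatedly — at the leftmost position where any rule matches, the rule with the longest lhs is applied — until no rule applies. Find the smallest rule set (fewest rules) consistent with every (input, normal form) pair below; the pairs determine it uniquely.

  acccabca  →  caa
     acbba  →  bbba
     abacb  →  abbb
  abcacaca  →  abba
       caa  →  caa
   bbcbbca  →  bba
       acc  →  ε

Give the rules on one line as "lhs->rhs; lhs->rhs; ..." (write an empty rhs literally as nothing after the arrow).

ac->b; bc->

  | acccabca => bccabca => cabca => caa
  | acbba => bbba
  | abacb => abbb
  | abcacaca => aacaca => abaca => abba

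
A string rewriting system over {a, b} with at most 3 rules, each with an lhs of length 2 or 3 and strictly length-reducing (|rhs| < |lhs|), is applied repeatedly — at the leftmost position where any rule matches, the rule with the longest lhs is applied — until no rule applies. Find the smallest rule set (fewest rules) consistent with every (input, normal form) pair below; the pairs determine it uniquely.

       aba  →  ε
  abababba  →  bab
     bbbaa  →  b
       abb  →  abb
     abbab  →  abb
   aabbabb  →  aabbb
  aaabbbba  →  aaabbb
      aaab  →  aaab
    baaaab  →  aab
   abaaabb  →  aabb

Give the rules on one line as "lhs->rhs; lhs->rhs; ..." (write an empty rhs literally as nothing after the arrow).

  | aba => ε
  | abababba => babba => bab
  | bbbaa => bba => b
  | abb

aba->; baa->; bba->b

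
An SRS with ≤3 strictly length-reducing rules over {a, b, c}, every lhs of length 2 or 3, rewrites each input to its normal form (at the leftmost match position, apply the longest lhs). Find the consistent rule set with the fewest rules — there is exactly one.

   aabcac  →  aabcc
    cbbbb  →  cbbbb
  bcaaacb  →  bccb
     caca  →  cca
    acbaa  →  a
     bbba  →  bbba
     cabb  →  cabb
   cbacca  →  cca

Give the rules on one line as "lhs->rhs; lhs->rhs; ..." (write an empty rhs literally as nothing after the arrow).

  | aabcac => aabcc
  | cbbbb
  | bcaaacb => bcaacb => bcacb => bccb
  | caca => cca

ac->c; cba->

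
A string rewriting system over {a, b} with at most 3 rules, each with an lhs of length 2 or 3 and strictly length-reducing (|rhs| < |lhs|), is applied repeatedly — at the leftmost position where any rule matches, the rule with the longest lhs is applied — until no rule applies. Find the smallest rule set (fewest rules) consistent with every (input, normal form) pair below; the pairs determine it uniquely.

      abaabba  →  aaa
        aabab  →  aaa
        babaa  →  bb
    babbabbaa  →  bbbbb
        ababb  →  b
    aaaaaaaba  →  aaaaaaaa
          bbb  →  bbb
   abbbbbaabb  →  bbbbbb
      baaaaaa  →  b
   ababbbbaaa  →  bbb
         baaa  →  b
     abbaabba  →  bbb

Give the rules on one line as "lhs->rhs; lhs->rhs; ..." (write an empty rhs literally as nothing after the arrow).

aab->aa; ab->; ba->b

  | abaabba => aabba => aaba => aaa
  | aabab => aaab => aaa
  | babaa => bbaa => bba => bb
  | babbabbaa => bbbabbaa => bbbbbaa => bbbbba => bbbbb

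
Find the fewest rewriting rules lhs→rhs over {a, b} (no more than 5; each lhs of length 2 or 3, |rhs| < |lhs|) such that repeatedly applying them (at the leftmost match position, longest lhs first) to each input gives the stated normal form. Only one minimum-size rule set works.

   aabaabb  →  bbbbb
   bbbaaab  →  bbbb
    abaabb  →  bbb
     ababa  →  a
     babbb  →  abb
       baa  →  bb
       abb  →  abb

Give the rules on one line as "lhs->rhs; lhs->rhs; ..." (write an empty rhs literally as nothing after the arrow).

aa->b; aaa->; aba->a; bab->a

  | aabaabb => bbaabb => bbbbb
  | bbbaaab => bbbb
  | abaabb => aabb => bbb
  | ababa => aba => a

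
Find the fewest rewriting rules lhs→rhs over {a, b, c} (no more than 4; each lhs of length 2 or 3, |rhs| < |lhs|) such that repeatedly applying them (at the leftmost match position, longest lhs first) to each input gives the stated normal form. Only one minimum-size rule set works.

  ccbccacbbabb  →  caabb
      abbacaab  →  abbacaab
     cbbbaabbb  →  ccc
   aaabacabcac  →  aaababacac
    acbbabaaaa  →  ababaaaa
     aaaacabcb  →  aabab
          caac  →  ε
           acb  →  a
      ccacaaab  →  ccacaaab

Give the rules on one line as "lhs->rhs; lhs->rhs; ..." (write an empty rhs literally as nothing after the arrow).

  | ccbccacbbabb => cccacbbabb => cccababb => ccbaabb => caabb
  | abbacaab
  | cbbbaabbb => bbaabbb => bbaacc => bbbc => ccc
  | aaabacabcac => aaababacac

aac->b; bbb->cc; cab->ba; cb->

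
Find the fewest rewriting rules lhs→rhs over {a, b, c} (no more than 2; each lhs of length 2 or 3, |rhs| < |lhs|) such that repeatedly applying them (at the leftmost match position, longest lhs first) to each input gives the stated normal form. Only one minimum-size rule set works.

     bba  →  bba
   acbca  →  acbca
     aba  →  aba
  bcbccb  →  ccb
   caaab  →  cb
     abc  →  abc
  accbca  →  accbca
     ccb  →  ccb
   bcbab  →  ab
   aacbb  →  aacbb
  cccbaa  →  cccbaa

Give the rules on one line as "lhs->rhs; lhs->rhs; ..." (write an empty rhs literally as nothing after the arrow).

  | bba
  | acbca
  | aba
  | bcbccb => ccb

aaa->; bcb->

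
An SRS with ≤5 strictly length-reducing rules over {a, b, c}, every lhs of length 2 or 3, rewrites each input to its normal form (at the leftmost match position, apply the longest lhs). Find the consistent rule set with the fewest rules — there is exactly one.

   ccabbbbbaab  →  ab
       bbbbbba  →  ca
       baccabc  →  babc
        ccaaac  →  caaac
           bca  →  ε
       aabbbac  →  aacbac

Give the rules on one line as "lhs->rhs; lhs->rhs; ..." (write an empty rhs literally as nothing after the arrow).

  | ccabbbbbaab => cabbbbbaab => bcbbbbaab => bccbbaab => bcbbaab => bccaab => bcaab => ab
  | bbbbbba => cbbbba => ccbba => cbba => cca => ca
  | baccabc => bacabc => babcc => babc
  | ccaaac => caaac

bb->c; bca->; cab->bc; cc->c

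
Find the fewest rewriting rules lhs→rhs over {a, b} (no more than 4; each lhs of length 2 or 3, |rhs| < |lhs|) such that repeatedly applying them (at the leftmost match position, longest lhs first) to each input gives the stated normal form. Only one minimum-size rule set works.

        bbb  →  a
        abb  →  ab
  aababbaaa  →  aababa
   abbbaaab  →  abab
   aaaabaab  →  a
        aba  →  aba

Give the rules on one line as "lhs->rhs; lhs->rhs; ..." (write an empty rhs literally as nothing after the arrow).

  | bbb => a
  | abb => ab
  | aababbaaa => aababaaa => aababa
  | abbbaaab => abbaaab => abaaab => abab

aaa->ba; abb->ab; baa->b; bbb->a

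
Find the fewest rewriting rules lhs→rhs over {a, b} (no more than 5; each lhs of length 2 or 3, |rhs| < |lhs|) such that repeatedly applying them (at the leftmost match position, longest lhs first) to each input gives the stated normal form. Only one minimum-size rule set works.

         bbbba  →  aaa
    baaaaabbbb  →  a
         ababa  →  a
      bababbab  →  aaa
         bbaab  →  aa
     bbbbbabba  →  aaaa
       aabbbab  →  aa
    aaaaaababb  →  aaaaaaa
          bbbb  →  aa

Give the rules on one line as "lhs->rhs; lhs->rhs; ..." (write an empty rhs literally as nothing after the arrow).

ab->; abb->aa; ba->b; bb->a

  | bbbba => abba => aaa
  | baaaaabbbb => baaaabbbb => baaabbbb => baabbbb => babbbb => bbbbb => abbb => aab => a
  | ababa => aba => a
  | bababbab => bbabbab => aabbab => aaaab => aaa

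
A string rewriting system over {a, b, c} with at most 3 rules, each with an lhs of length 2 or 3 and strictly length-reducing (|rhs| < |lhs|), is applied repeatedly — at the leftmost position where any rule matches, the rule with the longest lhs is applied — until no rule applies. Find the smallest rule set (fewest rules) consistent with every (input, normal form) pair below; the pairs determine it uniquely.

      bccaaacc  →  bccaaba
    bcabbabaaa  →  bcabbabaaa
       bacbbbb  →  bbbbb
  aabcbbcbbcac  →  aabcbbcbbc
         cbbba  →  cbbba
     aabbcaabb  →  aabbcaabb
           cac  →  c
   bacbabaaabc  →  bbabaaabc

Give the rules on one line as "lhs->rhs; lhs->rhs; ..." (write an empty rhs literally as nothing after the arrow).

  | bccaaacc => bccaaba
  | bcabbabaaa
  | bacbbbb => bbbbb
  | aabcbbcbbcac => aabcbbcbbc

ac->; acc->ba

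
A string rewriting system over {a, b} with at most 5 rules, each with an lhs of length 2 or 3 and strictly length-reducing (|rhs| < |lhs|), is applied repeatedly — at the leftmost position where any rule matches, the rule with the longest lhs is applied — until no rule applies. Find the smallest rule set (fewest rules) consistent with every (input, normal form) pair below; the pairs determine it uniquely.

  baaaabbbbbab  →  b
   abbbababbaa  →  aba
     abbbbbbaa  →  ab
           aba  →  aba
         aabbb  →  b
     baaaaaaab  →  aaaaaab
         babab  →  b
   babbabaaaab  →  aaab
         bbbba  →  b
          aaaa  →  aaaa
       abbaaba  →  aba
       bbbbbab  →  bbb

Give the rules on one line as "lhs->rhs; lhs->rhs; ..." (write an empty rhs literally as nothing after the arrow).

  | baaaabbbbbab => aaabbbbbab => aabbbbab => abbbab => bbab => abb => b
  | abbbababbaa => bbababbaa => abbabbaa => babbaa => bbaa => aba
  | abbbbbbaa => bbbbbaa => bbbaba => babba => bba => ab
  | aba

abb->b; baa->a; bab->b; bba->ab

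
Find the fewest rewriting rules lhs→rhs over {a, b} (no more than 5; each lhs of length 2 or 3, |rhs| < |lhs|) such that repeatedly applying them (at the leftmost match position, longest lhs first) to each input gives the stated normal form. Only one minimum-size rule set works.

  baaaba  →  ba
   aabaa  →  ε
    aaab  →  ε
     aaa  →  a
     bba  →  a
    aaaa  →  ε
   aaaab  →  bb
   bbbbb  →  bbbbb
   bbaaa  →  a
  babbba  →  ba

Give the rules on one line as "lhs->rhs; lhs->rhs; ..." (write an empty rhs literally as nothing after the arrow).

aa->; aab->bb; ab->; bba->a

  | baaaba => baba => ba
  | aabaa => bbaa => aa => ε
  | aaab => ab => ε
  | aaa => a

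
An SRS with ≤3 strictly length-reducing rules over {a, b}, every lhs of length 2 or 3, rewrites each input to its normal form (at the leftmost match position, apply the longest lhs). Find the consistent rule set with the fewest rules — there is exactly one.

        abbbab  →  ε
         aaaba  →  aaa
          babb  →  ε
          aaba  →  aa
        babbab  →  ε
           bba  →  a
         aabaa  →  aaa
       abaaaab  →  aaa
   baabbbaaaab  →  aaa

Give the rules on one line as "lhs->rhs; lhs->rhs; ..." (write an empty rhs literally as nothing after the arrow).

ab->; bb->

  | abbbab => bbab => ab => ε
  | aaaba => aaa
  | babb => bb => ε
  | aaba => aa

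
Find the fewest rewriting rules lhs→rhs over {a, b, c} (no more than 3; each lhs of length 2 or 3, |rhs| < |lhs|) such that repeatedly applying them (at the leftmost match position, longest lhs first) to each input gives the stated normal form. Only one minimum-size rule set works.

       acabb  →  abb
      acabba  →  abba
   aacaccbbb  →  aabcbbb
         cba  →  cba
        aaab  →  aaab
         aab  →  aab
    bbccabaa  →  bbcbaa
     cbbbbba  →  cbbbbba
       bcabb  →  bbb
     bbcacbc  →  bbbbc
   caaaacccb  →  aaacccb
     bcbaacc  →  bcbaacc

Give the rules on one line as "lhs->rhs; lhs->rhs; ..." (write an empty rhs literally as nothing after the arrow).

ca->; cac->b

  | acabb => abb
  | acabba => abba
  | aacaccbbb => aabcbbb
  | cba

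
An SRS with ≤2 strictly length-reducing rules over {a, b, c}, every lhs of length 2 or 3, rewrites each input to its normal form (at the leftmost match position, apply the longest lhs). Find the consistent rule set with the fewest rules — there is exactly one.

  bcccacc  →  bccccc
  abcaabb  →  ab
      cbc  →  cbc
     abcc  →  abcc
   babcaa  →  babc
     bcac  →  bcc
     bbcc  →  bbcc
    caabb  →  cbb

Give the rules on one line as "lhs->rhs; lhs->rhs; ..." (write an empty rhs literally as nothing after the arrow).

bcb->; ca->c

  | bcccacc => bccccc
  | abcaabb => abcabb => abcbb => ab
  | cbc
  | abcc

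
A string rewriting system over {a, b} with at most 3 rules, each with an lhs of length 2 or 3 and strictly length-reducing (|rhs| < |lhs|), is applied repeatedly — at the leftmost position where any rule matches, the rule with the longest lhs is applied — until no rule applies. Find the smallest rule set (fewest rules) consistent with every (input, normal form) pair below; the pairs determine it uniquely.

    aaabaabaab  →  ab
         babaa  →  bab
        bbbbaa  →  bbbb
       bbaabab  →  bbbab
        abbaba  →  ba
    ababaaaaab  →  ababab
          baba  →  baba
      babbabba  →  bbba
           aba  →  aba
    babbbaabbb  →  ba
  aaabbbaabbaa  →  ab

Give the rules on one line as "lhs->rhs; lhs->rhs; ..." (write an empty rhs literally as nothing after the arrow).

aa->; abb->a

  | aaabaabaab => abaabaab => abbaab => aaab => ab
  | babaa => bab
  | bbbbaa => bbbb
  | bbaabab => bbbab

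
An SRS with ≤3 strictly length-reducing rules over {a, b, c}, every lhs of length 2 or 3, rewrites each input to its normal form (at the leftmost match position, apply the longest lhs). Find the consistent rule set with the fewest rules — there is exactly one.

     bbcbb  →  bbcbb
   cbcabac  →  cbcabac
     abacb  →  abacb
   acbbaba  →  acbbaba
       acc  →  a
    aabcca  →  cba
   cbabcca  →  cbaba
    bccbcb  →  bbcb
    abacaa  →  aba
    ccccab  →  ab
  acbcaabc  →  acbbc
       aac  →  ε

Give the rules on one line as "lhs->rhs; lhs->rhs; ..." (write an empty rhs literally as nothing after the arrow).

aa->c; cc->

  | bbcbb
  | cbcabac
  | abacb
  | acbbaba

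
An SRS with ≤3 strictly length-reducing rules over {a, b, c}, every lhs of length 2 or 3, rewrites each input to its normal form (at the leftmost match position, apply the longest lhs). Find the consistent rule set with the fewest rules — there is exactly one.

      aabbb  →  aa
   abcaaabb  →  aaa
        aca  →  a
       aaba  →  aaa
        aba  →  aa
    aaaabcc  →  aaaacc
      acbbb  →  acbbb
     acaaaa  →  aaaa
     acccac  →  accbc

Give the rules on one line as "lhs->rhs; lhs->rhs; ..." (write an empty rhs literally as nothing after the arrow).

ab->a; ca->b

  | aabbb => aabb => aab => aa
  | abcaaabb => acaaabb => abaabb => aaabb => aaab => aaa
  | aca => ab => a
  | aaba => aaa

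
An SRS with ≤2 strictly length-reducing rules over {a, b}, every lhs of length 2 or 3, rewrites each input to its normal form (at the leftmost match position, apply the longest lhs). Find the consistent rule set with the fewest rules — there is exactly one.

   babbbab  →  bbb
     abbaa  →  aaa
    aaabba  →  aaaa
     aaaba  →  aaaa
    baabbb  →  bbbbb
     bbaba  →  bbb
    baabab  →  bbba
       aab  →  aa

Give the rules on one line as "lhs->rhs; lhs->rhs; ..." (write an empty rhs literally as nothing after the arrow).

ab->a; baa->bb

  | babbbab => babbab => babab => baab => bbb
  | abbaa => abaa => aaa
  | aaabba => aaaba => aaaa
  | aaaba => aaaa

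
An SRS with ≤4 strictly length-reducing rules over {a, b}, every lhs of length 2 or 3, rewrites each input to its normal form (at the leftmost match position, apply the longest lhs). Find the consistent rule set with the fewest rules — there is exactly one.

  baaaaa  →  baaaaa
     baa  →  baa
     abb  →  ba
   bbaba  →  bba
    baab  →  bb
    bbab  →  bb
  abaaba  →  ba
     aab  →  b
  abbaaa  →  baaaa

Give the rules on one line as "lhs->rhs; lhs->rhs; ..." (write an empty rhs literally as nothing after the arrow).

  | baaaaa
  | baa
  | abb => ba
  | bbaba => bba

aab->b; ab->; abb->ba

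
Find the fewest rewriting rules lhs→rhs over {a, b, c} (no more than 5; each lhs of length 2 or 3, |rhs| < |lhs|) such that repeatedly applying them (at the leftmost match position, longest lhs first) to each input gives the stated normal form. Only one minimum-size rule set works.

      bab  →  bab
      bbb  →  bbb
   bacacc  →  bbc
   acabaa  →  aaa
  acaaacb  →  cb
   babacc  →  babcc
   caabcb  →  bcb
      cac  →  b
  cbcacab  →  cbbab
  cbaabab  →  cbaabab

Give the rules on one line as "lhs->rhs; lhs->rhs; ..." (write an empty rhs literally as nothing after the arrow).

ac->c; caa->; cab->a; cac->b

  | bab
  | bbb
  | bacacc => bcacc => bbc
  | acabaa => cabaa => aaa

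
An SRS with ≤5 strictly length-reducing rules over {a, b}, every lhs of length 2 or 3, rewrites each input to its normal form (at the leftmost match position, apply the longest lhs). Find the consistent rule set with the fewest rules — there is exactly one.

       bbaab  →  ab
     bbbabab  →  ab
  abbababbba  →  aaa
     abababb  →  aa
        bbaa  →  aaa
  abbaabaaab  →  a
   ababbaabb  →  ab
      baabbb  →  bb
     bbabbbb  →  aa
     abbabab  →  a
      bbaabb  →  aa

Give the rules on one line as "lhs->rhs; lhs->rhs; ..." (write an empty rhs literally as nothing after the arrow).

aab->ab; abb->aa; bab->; bba->aa

  | bbaab => aaab => aab => ab
  | bbbabab => baabab => babab => ab
  | abbababbba => aaababbba => aababbba => ababbba => abba => aaa
  | abababb => aabb => abb => aa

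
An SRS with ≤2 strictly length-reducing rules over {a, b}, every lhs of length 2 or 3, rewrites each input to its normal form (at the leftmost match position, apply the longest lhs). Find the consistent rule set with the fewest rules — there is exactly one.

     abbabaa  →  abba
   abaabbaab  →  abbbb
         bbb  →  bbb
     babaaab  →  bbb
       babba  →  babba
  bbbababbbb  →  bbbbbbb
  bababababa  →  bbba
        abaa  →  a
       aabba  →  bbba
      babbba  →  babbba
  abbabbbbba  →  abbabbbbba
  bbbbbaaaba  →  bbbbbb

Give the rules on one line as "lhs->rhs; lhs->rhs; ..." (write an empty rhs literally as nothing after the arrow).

  | abbabaa => abba
  | abaabbaab => abbaab => abbbb
  | bbb
  | babaaab => baab => bbb

aa->b; aba->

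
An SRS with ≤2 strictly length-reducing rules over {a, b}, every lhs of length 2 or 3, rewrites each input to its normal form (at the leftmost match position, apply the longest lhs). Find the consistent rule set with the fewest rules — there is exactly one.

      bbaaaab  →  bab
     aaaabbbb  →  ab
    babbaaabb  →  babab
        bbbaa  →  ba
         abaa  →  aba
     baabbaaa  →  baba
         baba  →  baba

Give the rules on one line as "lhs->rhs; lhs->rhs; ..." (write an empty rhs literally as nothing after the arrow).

aa->a; bb->b

  | bbaaaab => baaaab => baaab => baab => bab
  | aaaabbbb => aaabbbb => aabbbb => abbbb => abbb => abb => ab
  | babbaaabb => babaaabb => babaabb => bababb => babab
  | bbbaa => bbaa => baa => ba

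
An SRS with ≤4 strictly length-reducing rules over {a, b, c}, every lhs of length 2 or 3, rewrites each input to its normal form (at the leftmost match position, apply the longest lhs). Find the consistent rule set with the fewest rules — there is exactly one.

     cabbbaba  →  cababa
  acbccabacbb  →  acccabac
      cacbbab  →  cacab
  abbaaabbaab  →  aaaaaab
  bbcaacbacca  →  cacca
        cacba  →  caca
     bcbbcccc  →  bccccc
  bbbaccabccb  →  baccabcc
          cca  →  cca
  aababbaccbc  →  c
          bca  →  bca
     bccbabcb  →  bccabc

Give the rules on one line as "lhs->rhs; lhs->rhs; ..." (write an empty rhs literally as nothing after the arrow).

aac->b; bb->; cb->c

  | cabbbaba => cababa
  | acbccabacbb => acccabacbb => acccabacb => acccabac
  | cacbbab => cacbab => cacab
  | abbaaabbaab => aaaabbaab => aaaaaab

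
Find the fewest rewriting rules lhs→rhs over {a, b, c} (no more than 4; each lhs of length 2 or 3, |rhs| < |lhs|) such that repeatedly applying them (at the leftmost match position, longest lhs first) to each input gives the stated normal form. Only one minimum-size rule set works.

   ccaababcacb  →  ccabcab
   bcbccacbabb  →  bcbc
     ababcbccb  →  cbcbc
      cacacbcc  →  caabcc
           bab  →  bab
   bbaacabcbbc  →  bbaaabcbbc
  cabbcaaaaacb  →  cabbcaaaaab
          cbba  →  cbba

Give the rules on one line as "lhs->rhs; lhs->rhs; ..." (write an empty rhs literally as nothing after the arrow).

aba->c; ac->a; ccb->c

  | ccaababcacb => ccacbcacb => ccabcacb => ccabcab
  | bcbccacbabb => bcbccababb => bcbcccbb => bcbccb => bcbc
  | ababcbccb => cbcbccb => cbcbc
  | cacacbcc => caacbcc => caabcc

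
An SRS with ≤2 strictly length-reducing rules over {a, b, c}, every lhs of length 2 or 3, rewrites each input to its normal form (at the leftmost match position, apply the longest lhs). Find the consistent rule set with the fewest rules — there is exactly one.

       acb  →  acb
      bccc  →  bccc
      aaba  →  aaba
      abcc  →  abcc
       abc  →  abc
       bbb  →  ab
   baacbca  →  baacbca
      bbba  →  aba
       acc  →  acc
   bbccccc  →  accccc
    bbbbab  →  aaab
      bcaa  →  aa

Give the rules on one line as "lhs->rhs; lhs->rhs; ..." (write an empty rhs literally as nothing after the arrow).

  | acb
  | bccc
  | aaba
  | abcc

bb->a; caa->ba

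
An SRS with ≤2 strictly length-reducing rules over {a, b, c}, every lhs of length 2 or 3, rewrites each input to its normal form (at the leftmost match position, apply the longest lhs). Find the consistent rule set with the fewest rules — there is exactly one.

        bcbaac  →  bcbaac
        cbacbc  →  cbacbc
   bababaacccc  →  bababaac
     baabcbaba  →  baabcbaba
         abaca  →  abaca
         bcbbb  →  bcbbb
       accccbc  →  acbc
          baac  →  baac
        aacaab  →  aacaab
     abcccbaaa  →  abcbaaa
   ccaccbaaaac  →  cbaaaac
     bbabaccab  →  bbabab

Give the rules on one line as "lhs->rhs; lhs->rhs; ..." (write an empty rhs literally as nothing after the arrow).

  | bcbaac
  | cbacbc
  | bababaacccc => bababaaccc => bababaacc => bababaac
  | baabcbaba

cc->c; cca->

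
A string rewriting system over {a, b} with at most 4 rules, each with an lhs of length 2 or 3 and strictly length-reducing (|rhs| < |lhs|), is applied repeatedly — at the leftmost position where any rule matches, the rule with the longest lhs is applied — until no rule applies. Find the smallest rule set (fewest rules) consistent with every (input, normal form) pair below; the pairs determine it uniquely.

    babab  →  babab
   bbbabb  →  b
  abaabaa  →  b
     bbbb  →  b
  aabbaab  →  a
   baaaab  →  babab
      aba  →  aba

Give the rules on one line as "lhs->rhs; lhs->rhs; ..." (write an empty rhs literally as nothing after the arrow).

aa->b; aaa->ab; bb->a; bba->a

  | babab
  | bbbabb => ababb => abaa => abb => aa => b
  | abaabaa => abbbaa => aabaa => bbaa => aa => b
  | bbbb => abb => aa => b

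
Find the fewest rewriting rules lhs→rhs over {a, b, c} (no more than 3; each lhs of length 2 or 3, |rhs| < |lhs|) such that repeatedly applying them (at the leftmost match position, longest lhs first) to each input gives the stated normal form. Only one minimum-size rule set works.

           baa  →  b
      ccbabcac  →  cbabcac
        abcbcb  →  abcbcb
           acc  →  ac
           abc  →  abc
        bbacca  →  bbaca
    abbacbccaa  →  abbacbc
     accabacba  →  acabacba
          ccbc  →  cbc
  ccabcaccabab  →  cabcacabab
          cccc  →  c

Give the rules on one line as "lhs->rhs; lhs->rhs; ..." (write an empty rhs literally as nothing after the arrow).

  | baa => b
  | ccbabcac => cbabcac
  | abcbcb
  | acc => ac

aa->; cc->c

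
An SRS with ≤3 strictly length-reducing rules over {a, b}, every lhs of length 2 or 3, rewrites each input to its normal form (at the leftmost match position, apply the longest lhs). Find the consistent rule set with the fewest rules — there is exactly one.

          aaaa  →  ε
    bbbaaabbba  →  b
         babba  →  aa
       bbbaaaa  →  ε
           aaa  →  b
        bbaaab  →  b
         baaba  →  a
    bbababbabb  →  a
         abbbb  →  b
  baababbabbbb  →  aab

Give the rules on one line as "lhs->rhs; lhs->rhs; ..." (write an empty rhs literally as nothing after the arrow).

  | aaaa => ba => ε
  | bbbaaabbba => abaaabbba => aaabbba => bbbba => abba => aaa => b
  | babba => bba => aa
  | bbbaaaa => abaaaa => aaaa => ba => ε

aaa->b; ba->; bb->a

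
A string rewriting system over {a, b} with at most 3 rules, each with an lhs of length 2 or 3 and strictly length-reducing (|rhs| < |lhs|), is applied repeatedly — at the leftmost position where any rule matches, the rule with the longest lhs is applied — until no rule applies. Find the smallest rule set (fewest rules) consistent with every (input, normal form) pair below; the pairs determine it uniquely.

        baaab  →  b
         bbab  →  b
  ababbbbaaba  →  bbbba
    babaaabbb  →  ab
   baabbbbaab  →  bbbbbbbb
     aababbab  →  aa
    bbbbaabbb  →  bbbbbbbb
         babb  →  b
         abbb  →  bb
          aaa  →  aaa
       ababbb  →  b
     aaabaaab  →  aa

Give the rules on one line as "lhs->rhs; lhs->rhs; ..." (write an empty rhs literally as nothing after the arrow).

abb->b; baa->bb; bab->

  | baaab => bbab => b
  | bbab => b
  | ababbbbaaba => abbbaaba => bbaaba => bbbba
  | babaaabbb => aaabbb => aabb => ab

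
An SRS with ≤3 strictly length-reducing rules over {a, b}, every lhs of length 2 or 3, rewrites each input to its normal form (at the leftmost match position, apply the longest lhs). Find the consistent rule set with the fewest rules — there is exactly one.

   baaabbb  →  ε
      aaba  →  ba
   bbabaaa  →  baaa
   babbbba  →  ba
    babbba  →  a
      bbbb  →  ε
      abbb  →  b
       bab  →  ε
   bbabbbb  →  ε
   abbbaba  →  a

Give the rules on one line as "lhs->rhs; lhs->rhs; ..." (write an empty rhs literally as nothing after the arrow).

  | baaabbb => baabbb => babbb => bbbb => bb => ε
  | aaba => aba => ba
  | bbabaaa => abaaa => baaa
  | babbbba => bbbbba => bbba => ba

ab->b; bb->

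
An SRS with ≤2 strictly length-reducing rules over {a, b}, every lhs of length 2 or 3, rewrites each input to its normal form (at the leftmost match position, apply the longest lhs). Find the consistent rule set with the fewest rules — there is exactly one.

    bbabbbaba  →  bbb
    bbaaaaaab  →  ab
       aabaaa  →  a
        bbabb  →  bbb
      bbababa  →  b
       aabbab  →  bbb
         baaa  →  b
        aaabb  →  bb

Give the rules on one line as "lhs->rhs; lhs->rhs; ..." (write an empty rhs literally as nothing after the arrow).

  | bbabbbaba => bbbbaba => bbbba => bbb
  | bbaaaaaab => baaaaab => aaaab => baab => ab
  | aabaaa => bbaaa => baa => a
  | bbabb => bbb

aa->b; ba->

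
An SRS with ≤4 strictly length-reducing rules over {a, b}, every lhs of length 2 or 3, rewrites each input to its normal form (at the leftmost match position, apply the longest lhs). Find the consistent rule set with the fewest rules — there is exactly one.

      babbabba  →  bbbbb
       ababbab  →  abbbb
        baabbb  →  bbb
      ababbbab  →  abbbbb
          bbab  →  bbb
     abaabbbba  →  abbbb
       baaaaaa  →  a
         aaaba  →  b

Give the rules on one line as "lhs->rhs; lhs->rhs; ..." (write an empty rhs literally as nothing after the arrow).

aaa->; ba->b; baa->

  | babbabba => bbbabba => bbbbba => bbbbb
  | ababbab => abbbab => abbbb
  | baabbb => bbb
  | ababbbab => abbbbab => abbbbb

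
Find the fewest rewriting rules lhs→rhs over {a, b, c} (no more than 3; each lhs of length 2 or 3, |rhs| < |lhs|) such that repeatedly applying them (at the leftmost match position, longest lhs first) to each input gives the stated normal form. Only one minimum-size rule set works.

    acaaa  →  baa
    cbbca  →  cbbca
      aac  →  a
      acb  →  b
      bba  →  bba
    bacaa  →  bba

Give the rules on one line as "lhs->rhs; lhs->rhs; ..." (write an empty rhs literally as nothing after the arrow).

  | acaaa => baa
  | cbbca
  | aac => a
  | acb => b

ac->; aca->b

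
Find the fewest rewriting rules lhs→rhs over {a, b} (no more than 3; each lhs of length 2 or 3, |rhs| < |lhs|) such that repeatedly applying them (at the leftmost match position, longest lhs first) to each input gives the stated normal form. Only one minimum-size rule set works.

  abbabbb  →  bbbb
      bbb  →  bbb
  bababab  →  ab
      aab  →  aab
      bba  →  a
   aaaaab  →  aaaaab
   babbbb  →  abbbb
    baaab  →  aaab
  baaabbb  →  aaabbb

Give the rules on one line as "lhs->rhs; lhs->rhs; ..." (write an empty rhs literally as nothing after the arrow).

  | abbabbb => ababbb => bbbb
  | bbb
  | bababab => ababab => bbab => bab => ab
  | aab

aba->b; ba->a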